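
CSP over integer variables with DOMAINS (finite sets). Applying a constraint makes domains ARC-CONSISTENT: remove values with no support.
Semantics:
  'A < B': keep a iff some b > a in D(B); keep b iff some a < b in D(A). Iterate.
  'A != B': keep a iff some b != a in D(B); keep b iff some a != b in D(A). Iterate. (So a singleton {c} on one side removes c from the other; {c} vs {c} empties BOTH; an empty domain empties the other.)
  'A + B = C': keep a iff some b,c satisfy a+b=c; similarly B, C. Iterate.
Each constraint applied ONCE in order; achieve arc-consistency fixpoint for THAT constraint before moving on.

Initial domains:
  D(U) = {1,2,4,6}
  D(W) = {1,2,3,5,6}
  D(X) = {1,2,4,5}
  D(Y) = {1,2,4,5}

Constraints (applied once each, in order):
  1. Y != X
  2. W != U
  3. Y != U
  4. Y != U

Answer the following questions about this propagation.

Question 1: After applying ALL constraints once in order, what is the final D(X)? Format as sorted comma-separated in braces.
Answer: {1,2,4,5}

Derivation:
Constraint 1 (Y != X) on D(Y)={1,2,4,5} D(X)={1,2,4,5}: no change
Constraint 2 (W != U) on D(W)={1,2,3,5,6} D(U)={1,2,4,6}: no change
Constraint 3 (Y != U) on D(Y)={1,2,4,5} D(U)={1,2,4,6}: no change
Constraint 4 (Y != U) on D(Y)={1,2,4,5} D(U)={1,2,4,6}: no change
So after all 4 constraints: D(X) = {1,2,4,5}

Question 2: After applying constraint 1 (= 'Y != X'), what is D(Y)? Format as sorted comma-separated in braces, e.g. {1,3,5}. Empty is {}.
Constraint 1 (Y != X) on D(Y)={1,2,4,5} D(X)={1,2,4,5}: no change
So after constraint 1: D(Y) = {1,2,4,5}

Answer: {1,2,4,5}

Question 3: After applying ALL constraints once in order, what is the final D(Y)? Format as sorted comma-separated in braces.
Answer: {1,2,4,5}

Derivation:
Constraint 1 (Y != X) on D(Y)={1,2,4,5} D(X)={1,2,4,5}: no change
Constraint 2 (W != U) on D(W)={1,2,3,5,6} D(U)={1,2,4,6}: no change
Constraint 3 (Y != U) on D(Y)={1,2,4,5} D(U)={1,2,4,6}: no change
Constraint 4 (Y != U) on D(Y)={1,2,4,5} D(U)={1,2,4,6}: no change
So after all 4 constraints: D(Y) = {1,2,4,5}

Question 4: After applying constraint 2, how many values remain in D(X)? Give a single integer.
Constraint 1 (Y != X) on D(Y)={1,2,4,5} D(X)={1,2,4,5}: no change
Constraint 2 (W != U) on D(W)={1,2,3,5,6} D(U)={1,2,4,6}: no change
So after constraint 2: D(X)={1,2,4,5}, size = 4

Answer: 4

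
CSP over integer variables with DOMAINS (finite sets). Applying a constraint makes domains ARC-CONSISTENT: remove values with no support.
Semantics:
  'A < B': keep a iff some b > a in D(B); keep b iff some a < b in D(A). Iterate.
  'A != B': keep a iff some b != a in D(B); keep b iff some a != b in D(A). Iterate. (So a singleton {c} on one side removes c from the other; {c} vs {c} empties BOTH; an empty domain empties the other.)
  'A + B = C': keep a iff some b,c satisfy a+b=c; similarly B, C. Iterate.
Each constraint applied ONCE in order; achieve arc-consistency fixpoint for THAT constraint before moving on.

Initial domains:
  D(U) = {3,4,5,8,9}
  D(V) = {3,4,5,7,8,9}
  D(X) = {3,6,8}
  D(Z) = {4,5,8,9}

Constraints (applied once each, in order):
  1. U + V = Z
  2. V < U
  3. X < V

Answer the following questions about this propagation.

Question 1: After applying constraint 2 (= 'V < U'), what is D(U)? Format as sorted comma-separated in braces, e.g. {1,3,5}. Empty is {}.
Answer: {4,5}

Derivation:
Constraint 1 (U + V = Z) on D(U)={3,4,5,8,9} D(V)={3,4,5,7,8,9} D(Z)={4,5,8,9}: U {3,4,5,8,9}->{3,4,5}; V {3,4,5,7,8,9}->{3,4,5}; Z {4,5,8,9}->{8,9}
Constraint 2 (V < U) on D(V)={3,4,5} D(U)={3,4,5}: V {3,4,5}->{3,4}; U {3,4,5}->{4,5}
So after constraint 2: D(U) = {4,5}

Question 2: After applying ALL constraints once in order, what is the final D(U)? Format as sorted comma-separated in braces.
Answer: {4,5}

Derivation:
Constraint 1 (U + V = Z) on D(U)={3,4,5,8,9} D(V)={3,4,5,7,8,9} D(Z)={4,5,8,9}: U {3,4,5,8,9}->{3,4,5}; V {3,4,5,7,8,9}->{3,4,5}; Z {4,5,8,9}->{8,9}
Constraint 2 (V < U) on D(V)={3,4,5} D(U)={3,4,5}: V {3,4,5}->{3,4}; U {3,4,5}->{4,5}
Constraint 3 (X < V) on D(X)={3,6,8} D(V)={3,4}: X {3,6,8}->{3}; V {3,4}->{4}
So after all 3 constraints: D(U) = {4,5}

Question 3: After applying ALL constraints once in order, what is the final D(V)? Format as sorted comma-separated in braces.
Answer: {4}

Derivation:
Constraint 1 (U + V = Z) on D(U)={3,4,5,8,9} D(V)={3,4,5,7,8,9} D(Z)={4,5,8,9}: U {3,4,5,8,9}->{3,4,5}; V {3,4,5,7,8,9}->{3,4,5}; Z {4,5,8,9}->{8,9}
Constraint 2 (V < U) on D(V)={3,4,5} D(U)={3,4,5}: V {3,4,5}->{3,4}; U {3,4,5}->{4,5}
Constraint 3 (X < V) on D(X)={3,6,8} D(V)={3,4}: X {3,6,8}->{3}; V {3,4}->{4}
So after all 3 constraints: D(V) = {4}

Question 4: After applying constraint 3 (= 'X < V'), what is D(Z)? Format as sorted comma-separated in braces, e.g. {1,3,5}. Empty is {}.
Answer: {8,9}

Derivation:
Constraint 1 (U + V = Z) on D(U)={3,4,5,8,9} D(V)={3,4,5,7,8,9} D(Z)={4,5,8,9}: U {3,4,5,8,9}->{3,4,5}; V {3,4,5,7,8,9}->{3,4,5}; Z {4,5,8,9}->{8,9}
Constraint 2 (V < U) on D(V)={3,4,5} D(U)={3,4,5}: V {3,4,5}->{3,4}; U {3,4,5}->{4,5}
Constraint 3 (X < V) on D(X)={3,6,8} D(V)={3,4}: X {3,6,8}->{3}; V {3,4}->{4}
So after constraint 3: D(Z) = {8,9}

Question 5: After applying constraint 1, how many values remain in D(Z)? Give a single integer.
Constraint 1 (U + V = Z) on D(U)={3,4,5,8,9} D(V)={3,4,5,7,8,9} D(Z)={4,5,8,9}: U {3,4,5,8,9}->{3,4,5}; V {3,4,5,7,8,9}->{3,4,5}; Z {4,5,8,9}->{8,9}
So after constraint 1: D(Z)={8,9}, size = 2

Answer: 2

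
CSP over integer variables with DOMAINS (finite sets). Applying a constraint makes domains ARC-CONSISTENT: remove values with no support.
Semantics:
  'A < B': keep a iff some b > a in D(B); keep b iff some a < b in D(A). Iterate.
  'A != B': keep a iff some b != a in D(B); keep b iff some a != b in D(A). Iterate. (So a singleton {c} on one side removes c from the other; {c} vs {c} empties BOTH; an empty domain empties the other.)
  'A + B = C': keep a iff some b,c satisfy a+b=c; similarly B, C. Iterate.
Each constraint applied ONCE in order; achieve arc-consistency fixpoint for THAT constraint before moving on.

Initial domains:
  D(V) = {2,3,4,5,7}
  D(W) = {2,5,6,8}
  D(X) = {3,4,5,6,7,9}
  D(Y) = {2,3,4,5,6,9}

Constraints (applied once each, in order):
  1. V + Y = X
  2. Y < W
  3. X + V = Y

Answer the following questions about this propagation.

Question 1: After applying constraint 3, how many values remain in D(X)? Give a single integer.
Answer: 1

Derivation:
Constraint 1 (V + Y = X) on D(V)={2,3,4,5,7} D(Y)={2,3,4,5,6,9} D(X)={3,4,5,6,7,9}: Y {2,3,4,5,6,9}->{2,3,4,5,6}; X {3,4,5,6,7,9}->{4,5,6,7,9}
Constraint 2 (Y < W) on D(Y)={2,3,4,5,6} D(W)={2,5,6,8}: W {2,5,6,8}->{5,6,8}
Constraint 3 (X + V = Y) on D(X)={4,5,6,7,9} D(V)={2,3,4,5,7} D(Y)={2,3,4,5,6}: X {4,5,6,7,9}->{4}; V {2,3,4,5,7}->{2}; Y {2,3,4,5,6}->{6}
So after constraint 3: D(X)={4}, size = 1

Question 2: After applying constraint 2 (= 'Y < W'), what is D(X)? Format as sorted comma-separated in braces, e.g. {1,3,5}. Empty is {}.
Constraint 1 (V + Y = X) on D(V)={2,3,4,5,7} D(Y)={2,3,4,5,6,9} D(X)={3,4,5,6,7,9}: Y {2,3,4,5,6,9}->{2,3,4,5,6}; X {3,4,5,6,7,9}->{4,5,6,7,9}
Constraint 2 (Y < W) on D(Y)={2,3,4,5,6} D(W)={2,5,6,8}: W {2,5,6,8}->{5,6,8}
So after constraint 2: D(X) = {4,5,6,7,9}

Answer: {4,5,6,7,9}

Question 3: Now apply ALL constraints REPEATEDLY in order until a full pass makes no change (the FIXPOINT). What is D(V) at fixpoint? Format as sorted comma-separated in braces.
Answer: {}

Derivation:
pass 0 (initial): D(V)={2,3,4,5,7}
pass 1: V {2,3,4,5,7}->{2}; W {2,5,6,8}->{5,6,8}; X {3,4,5,6,7,9}->{4}; Y {2,3,4,5,6,9}->{6}
pass 2: V {2}->{}; W {5,6,8}->{}; X {4}->{}; Y {6}->{}
pass 3: no change
Fixpoint after 3 passes: D(V) = {}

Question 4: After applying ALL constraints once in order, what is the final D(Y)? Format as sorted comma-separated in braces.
Constraint 1 (V + Y = X) on D(V)={2,3,4,5,7} D(Y)={2,3,4,5,6,9} D(X)={3,4,5,6,7,9}: Y {2,3,4,5,6,9}->{2,3,4,5,6}; X {3,4,5,6,7,9}->{4,5,6,7,9}
Constraint 2 (Y < W) on D(Y)={2,3,4,5,6} D(W)={2,5,6,8}: W {2,5,6,8}->{5,6,8}
Constraint 3 (X + V = Y) on D(X)={4,5,6,7,9} D(V)={2,3,4,5,7} D(Y)={2,3,4,5,6}: X {4,5,6,7,9}->{4}; V {2,3,4,5,7}->{2}; Y {2,3,4,5,6}->{6}
So after all 3 constraints: D(Y) = {6}

Answer: {6}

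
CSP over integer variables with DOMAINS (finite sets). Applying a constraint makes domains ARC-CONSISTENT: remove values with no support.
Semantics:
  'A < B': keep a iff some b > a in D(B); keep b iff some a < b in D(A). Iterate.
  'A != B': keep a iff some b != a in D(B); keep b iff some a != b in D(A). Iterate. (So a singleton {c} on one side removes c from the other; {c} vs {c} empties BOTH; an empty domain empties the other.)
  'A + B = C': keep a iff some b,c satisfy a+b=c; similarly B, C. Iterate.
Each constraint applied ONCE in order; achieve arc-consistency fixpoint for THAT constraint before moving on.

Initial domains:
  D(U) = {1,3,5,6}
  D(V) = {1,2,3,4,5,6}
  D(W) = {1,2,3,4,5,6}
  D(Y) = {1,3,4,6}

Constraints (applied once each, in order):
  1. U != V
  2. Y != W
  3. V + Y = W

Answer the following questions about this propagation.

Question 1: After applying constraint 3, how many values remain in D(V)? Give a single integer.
Constraint 1 (U != V) on D(U)={1,3,5,6} D(V)={1,2,3,4,5,6}: no change
Constraint 2 (Y != W) on D(Y)={1,3,4,6} D(W)={1,2,3,4,5,6}: no change
Constraint 3 (V + Y = W) on D(V)={1,2,3,4,5,6} D(Y)={1,3,4,6} D(W)={1,2,3,4,5,6}: V {1,2,3,4,5,6}->{1,2,3,4,5}; Y {1,3,4,6}->{1,3,4}; W {1,2,3,4,5,6}->{2,3,4,5,6}
So after constraint 3: D(V)={1,2,3,4,5}, size = 5

Answer: 5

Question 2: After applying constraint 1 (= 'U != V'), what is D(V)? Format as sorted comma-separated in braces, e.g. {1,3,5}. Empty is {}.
Answer: {1,2,3,4,5,6}

Derivation:
Constraint 1 (U != V) on D(U)={1,3,5,6} D(V)={1,2,3,4,5,6}: no change
So after constraint 1: D(V) = {1,2,3,4,5,6}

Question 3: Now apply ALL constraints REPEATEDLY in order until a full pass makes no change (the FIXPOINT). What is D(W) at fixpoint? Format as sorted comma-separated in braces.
pass 0 (initial): D(W)={1,2,3,4,5,6}
pass 1: V {1,2,3,4,5,6}->{1,2,3,4,5}; W {1,2,3,4,5,6}->{2,3,4,5,6}; Y {1,3,4,6}->{1,3,4}
pass 2: no change
Fixpoint after 2 passes: D(W) = {2,3,4,5,6}

Answer: {2,3,4,5,6}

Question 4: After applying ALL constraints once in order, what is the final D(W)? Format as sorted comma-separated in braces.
Answer: {2,3,4,5,6}

Derivation:
Constraint 1 (U != V) on D(U)={1,3,5,6} D(V)={1,2,3,4,5,6}: no change
Constraint 2 (Y != W) on D(Y)={1,3,4,6} D(W)={1,2,3,4,5,6}: no change
Constraint 3 (V + Y = W) on D(V)={1,2,3,4,5,6} D(Y)={1,3,4,6} D(W)={1,2,3,4,5,6}: V {1,2,3,4,5,6}->{1,2,3,4,5}; Y {1,3,4,6}->{1,3,4}; W {1,2,3,4,5,6}->{2,3,4,5,6}
So after all 3 constraints: D(W) = {2,3,4,5,6}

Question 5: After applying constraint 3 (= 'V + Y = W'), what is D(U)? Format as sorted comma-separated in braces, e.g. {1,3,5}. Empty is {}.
Answer: {1,3,5,6}

Derivation:
Constraint 1 (U != V) on D(U)={1,3,5,6} D(V)={1,2,3,4,5,6}: no change
Constraint 2 (Y != W) on D(Y)={1,3,4,6} D(W)={1,2,3,4,5,6}: no change
Constraint 3 (V + Y = W) on D(V)={1,2,3,4,5,6} D(Y)={1,3,4,6} D(W)={1,2,3,4,5,6}: V {1,2,3,4,5,6}->{1,2,3,4,5}; Y {1,3,4,6}->{1,3,4}; W {1,2,3,4,5,6}->{2,3,4,5,6}
So after constraint 3: D(U) = {1,3,5,6}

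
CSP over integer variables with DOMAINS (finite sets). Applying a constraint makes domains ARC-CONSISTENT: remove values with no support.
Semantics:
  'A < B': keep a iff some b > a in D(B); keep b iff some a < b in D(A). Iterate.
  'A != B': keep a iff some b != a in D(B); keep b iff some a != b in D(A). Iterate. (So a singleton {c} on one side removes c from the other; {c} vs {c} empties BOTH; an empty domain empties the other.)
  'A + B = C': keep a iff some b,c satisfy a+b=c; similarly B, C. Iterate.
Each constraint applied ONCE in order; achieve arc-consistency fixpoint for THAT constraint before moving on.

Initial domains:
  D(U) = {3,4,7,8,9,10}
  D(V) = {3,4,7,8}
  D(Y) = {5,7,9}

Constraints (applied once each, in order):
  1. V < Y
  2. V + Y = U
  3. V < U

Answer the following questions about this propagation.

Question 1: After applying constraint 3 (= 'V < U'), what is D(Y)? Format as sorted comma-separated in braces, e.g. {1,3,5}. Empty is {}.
Constraint 1 (V < Y) on D(V)={3,4,7,8} D(Y)={5,7,9}: no change
Constraint 2 (V + Y = U) on D(V)={3,4,7,8} D(Y)={5,7,9} D(U)={3,4,7,8,9,10}: V {3,4,7,8}->{3,4}; Y {5,7,9}->{5,7}; U {3,4,7,8,9,10}->{8,9,10}
Constraint 3 (V < U) on D(V)={3,4} D(U)={8,9,10}: no change
So after constraint 3: D(Y) = {5,7}

Answer: {5,7}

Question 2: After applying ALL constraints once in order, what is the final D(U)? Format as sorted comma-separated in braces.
Answer: {8,9,10}

Derivation:
Constraint 1 (V < Y) on D(V)={3,4,7,8} D(Y)={5,7,9}: no change
Constraint 2 (V + Y = U) on D(V)={3,4,7,8} D(Y)={5,7,9} D(U)={3,4,7,8,9,10}: V {3,4,7,8}->{3,4}; Y {5,7,9}->{5,7}; U {3,4,7,8,9,10}->{8,9,10}
Constraint 3 (V < U) on D(V)={3,4} D(U)={8,9,10}: no change
So after all 3 constraints: D(U) = {8,9,10}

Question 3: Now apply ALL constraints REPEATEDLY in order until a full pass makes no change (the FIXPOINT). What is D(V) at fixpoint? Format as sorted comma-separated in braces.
Answer: {3,4}

Derivation:
pass 0 (initial): D(V)={3,4,7,8}
pass 1: U {3,4,7,8,9,10}->{8,9,10}; V {3,4,7,8}->{3,4}; Y {5,7,9}->{5,7}
pass 2: no change
Fixpoint after 2 passes: D(V) = {3,4}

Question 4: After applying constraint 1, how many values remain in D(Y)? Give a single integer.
Answer: 3

Derivation:
Constraint 1 (V < Y) on D(V)={3,4,7,8} D(Y)={5,7,9}: no change
So after constraint 1: D(Y)={5,7,9}, size = 3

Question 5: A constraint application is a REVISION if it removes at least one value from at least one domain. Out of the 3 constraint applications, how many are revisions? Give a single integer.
Answer: 1

Derivation:
Constraint 1 (V < Y) on D(V)={3,4,7,8} D(Y)={5,7,9}: no change => not a revision
Constraint 2 (V + Y = U) on D(V)={3,4,7,8} D(Y)={5,7,9} D(U)={3,4,7,8,9,10}: V {3,4,7,8}->{3,4}; Y {5,7,9}->{5,7}; U {3,4,7,8,9,10}->{8,9,10} => REVISION
Constraint 3 (V < U) on D(V)={3,4} D(U)={8,9,10}: no change => not a revision
Total revisions = 1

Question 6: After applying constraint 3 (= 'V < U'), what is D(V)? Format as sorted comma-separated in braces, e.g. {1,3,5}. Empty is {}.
Answer: {3,4}

Derivation:
Constraint 1 (V < Y) on D(V)={3,4,7,8} D(Y)={5,7,9}: no change
Constraint 2 (V + Y = U) on D(V)={3,4,7,8} D(Y)={5,7,9} D(U)={3,4,7,8,9,10}: V {3,4,7,8}->{3,4}; Y {5,7,9}->{5,7}; U {3,4,7,8,9,10}->{8,9,10}
Constraint 3 (V < U) on D(V)={3,4} D(U)={8,9,10}: no change
So after constraint 3: D(V) = {3,4}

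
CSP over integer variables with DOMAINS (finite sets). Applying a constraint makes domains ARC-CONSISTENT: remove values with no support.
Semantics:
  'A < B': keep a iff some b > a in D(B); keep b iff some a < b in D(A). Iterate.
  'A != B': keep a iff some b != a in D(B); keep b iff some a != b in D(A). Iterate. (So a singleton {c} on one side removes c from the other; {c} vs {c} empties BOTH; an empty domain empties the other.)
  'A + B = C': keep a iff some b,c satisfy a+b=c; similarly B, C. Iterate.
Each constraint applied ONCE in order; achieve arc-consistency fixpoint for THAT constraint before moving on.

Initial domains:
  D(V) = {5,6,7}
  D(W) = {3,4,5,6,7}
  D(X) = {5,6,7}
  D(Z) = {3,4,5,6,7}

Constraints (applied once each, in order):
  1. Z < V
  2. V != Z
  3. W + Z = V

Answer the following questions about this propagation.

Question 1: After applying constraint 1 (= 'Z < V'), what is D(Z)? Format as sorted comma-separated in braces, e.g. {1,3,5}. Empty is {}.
Constraint 1 (Z < V) on D(Z)={3,4,5,6,7} D(V)={5,6,7}: Z {3,4,5,6,7}->{3,4,5,6}
So after constraint 1: D(Z) = {3,4,5,6}

Answer: {3,4,5,6}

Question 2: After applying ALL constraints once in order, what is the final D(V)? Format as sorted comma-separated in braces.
Constraint 1 (Z < V) on D(Z)={3,4,5,6,7} D(V)={5,6,7}: Z {3,4,5,6,7}->{3,4,5,6}
Constraint 2 (V != Z) on D(V)={5,6,7} D(Z)={3,4,5,6}: no change
Constraint 3 (W + Z = V) on D(W)={3,4,5,6,7} D(Z)={3,4,5,6} D(V)={5,6,7}: W {3,4,5,6,7}->{3,4}; Z {3,4,5,6}->{3,4}; V {5,6,7}->{6,7}
So after all 3 constraints: D(V) = {6,7}

Answer: {6,7}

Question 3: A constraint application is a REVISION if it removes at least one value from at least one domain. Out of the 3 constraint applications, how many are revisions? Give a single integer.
Answer: 2

Derivation:
Constraint 1 (Z < V) on D(Z)={3,4,5,6,7} D(V)={5,6,7}: Z {3,4,5,6,7}->{3,4,5,6} => REVISION
Constraint 2 (V != Z) on D(V)={5,6,7} D(Z)={3,4,5,6}: no change => not a revision
Constraint 3 (W + Z = V) on D(W)={3,4,5,6,7} D(Z)={3,4,5,6} D(V)={5,6,7}: W {3,4,5,6,7}->{3,4}; Z {3,4,5,6}->{3,4}; V {5,6,7}->{6,7} => REVISION
Total revisions = 2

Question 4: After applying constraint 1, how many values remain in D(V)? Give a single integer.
Constraint 1 (Z < V) on D(Z)={3,4,5,6,7} D(V)={5,6,7}: Z {3,4,5,6,7}->{3,4,5,6}
So after constraint 1: D(V)={5,6,7}, size = 3

Answer: 3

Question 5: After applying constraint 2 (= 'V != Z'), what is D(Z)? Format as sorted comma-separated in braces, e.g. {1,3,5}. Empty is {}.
Constraint 1 (Z < V) on D(Z)={3,4,5,6,7} D(V)={5,6,7}: Z {3,4,5,6,7}->{3,4,5,6}
Constraint 2 (V != Z) on D(V)={5,6,7} D(Z)={3,4,5,6}: no change
So after constraint 2: D(Z) = {3,4,5,6}

Answer: {3,4,5,6}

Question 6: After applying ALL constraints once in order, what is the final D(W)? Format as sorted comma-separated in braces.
Constraint 1 (Z < V) on D(Z)={3,4,5,6,7} D(V)={5,6,7}: Z {3,4,5,6,7}->{3,4,5,6}
Constraint 2 (V != Z) on D(V)={5,6,7} D(Z)={3,4,5,6}: no change
Constraint 3 (W + Z = V) on D(W)={3,4,5,6,7} D(Z)={3,4,5,6} D(V)={5,6,7}: W {3,4,5,6,7}->{3,4}; Z {3,4,5,6}->{3,4}; V {5,6,7}->{6,7}
So after all 3 constraints: D(W) = {3,4}

Answer: {3,4}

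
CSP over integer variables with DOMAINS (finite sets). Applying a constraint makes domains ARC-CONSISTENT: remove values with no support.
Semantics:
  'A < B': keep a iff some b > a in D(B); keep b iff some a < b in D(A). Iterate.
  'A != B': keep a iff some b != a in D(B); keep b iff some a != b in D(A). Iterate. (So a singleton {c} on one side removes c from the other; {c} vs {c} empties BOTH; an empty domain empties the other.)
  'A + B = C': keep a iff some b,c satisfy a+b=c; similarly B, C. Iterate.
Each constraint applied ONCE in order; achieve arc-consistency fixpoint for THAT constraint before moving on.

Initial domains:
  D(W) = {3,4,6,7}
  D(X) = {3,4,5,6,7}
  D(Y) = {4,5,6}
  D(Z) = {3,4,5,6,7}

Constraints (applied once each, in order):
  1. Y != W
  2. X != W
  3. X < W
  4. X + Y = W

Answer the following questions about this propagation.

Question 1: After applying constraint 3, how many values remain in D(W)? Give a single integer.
Constraint 1 (Y != W) on D(Y)={4,5,6} D(W)={3,4,6,7}: no change
Constraint 2 (X != W) on D(X)={3,4,5,6,7} D(W)={3,4,6,7}: no change
Constraint 3 (X < W) on D(X)={3,4,5,6,7} D(W)={3,4,6,7}: X {3,4,5,6,7}->{3,4,5,6}; W {3,4,6,7}->{4,6,7}
So after constraint 3: D(W)={4,6,7}, size = 3

Answer: 3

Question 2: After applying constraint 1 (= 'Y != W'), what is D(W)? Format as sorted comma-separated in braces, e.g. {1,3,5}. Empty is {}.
Constraint 1 (Y != W) on D(Y)={4,5,6} D(W)={3,4,6,7}: no change
So after constraint 1: D(W) = {3,4,6,7}

Answer: {3,4,6,7}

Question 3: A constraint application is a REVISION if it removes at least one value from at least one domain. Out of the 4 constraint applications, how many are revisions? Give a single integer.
Constraint 1 (Y != W) on D(Y)={4,5,6} D(W)={3,4,6,7}: no change => not a revision
Constraint 2 (X != W) on D(X)={3,4,5,6,7} D(W)={3,4,6,7}: no change => not a revision
Constraint 3 (X < W) on D(X)={3,4,5,6,7} D(W)={3,4,6,7}: X {3,4,5,6,7}->{3,4,5,6}; W {3,4,6,7}->{4,6,7} => REVISION
Constraint 4 (X + Y = W) on D(X)={3,4,5,6} D(Y)={4,5,6} D(W)={4,6,7}: X {3,4,5,6}->{3}; Y {4,5,6}->{4}; W {4,6,7}->{7} => REVISION
Total revisions = 2

Answer: 2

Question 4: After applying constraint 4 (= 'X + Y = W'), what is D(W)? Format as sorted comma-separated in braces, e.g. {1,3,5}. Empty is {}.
Answer: {7}

Derivation:
Constraint 1 (Y != W) on D(Y)={4,5,6} D(W)={3,4,6,7}: no change
Constraint 2 (X != W) on D(X)={3,4,5,6,7} D(W)={3,4,6,7}: no change
Constraint 3 (X < W) on D(X)={3,4,5,6,7} D(W)={3,4,6,7}: X {3,4,5,6,7}->{3,4,5,6}; W {3,4,6,7}->{4,6,7}
Constraint 4 (X + Y = W) on D(X)={3,4,5,6} D(Y)={4,5,6} D(W)={4,6,7}: X {3,4,5,6}->{3}; Y {4,5,6}->{4}; W {4,6,7}->{7}
So after constraint 4: D(W) = {7}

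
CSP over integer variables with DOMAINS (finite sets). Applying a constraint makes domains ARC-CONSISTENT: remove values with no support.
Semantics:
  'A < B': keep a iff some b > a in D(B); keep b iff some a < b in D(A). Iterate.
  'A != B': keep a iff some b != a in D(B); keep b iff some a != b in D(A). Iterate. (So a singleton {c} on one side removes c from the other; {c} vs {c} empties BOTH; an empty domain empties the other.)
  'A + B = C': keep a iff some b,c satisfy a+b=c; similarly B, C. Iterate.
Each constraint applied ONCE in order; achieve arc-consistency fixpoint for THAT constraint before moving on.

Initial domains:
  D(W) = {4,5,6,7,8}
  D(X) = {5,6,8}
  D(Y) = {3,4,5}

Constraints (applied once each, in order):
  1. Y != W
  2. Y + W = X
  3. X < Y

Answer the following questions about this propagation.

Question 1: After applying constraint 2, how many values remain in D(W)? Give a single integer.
Answer: 2

Derivation:
Constraint 1 (Y != W) on D(Y)={3,4,5} D(W)={4,5,6,7,8}: no change
Constraint 2 (Y + W = X) on D(Y)={3,4,5} D(W)={4,5,6,7,8} D(X)={5,6,8}: Y {3,4,5}->{3,4}; W {4,5,6,7,8}->{4,5}; X {5,6,8}->{8}
So after constraint 2: D(W)={4,5}, size = 2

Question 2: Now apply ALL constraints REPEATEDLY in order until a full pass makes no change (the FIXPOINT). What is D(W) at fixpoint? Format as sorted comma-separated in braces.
Answer: {}

Derivation:
pass 0 (initial): D(W)={4,5,6,7,8}
pass 1: W {4,5,6,7,8}->{4,5}; X {5,6,8}->{}; Y {3,4,5}->{}
pass 2: W {4,5}->{}
pass 3: no change
Fixpoint after 3 passes: D(W) = {}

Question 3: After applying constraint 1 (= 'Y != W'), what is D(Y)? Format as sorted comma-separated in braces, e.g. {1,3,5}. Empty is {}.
Constraint 1 (Y != W) on D(Y)={3,4,5} D(W)={4,5,6,7,8}: no change
So after constraint 1: D(Y) = {3,4,5}

Answer: {3,4,5}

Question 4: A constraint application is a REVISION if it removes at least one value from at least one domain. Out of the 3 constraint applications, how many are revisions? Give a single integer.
Answer: 2

Derivation:
Constraint 1 (Y != W) on D(Y)={3,4,5} D(W)={4,5,6,7,8}: no change => not a revision
Constraint 2 (Y + W = X) on D(Y)={3,4,5} D(W)={4,5,6,7,8} D(X)={5,6,8}: Y {3,4,5}->{3,4}; W {4,5,6,7,8}->{4,5}; X {5,6,8}->{8} => REVISION
Constraint 3 (X < Y) on D(X)={8} D(Y)={3,4}: X {8}->{}; Y {3,4}->{} => REVISION
Total revisions = 2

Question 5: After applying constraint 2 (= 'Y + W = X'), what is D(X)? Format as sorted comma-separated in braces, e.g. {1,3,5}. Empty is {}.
Constraint 1 (Y != W) on D(Y)={3,4,5} D(W)={4,5,6,7,8}: no change
Constraint 2 (Y + W = X) on D(Y)={3,4,5} D(W)={4,5,6,7,8} D(X)={5,6,8}: Y {3,4,5}->{3,4}; W {4,5,6,7,8}->{4,5}; X {5,6,8}->{8}
So after constraint 2: D(X) = {8}

Answer: {8}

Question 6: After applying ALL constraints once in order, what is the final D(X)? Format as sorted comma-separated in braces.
Constraint 1 (Y != W) on D(Y)={3,4,5} D(W)={4,5,6,7,8}: no change
Constraint 2 (Y + W = X) on D(Y)={3,4,5} D(W)={4,5,6,7,8} D(X)={5,6,8}: Y {3,4,5}->{3,4}; W {4,5,6,7,8}->{4,5}; X {5,6,8}->{8}
Constraint 3 (X < Y) on D(X)={8} D(Y)={3,4}: X {8}->{}; Y {3,4}->{}
So after all 3 constraints: D(X) = {}

Answer: {}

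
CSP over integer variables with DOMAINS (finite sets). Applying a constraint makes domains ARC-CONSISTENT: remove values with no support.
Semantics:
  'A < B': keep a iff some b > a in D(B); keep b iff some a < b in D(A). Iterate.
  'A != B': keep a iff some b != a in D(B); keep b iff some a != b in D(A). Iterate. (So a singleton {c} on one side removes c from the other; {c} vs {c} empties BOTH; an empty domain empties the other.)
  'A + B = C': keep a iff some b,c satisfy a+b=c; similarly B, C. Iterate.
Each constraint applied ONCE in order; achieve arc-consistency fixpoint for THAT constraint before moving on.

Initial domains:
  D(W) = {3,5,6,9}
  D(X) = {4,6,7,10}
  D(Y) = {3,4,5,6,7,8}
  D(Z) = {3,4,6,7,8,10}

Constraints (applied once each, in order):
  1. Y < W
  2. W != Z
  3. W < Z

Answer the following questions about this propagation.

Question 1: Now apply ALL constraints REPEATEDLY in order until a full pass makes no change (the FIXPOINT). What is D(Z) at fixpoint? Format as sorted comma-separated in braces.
pass 0 (initial): D(Z)={3,4,6,7,8,10}
pass 1: W {3,5,6,9}->{5,6,9}; Z {3,4,6,7,8,10}->{6,7,8,10}
pass 2: no change
Fixpoint after 2 passes: D(Z) = {6,7,8,10}

Answer: {6,7,8,10}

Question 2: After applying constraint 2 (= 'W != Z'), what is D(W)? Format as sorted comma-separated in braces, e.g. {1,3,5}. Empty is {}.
Answer: {5,6,9}

Derivation:
Constraint 1 (Y < W) on D(Y)={3,4,5,6,7,8} D(W)={3,5,6,9}: W {3,5,6,9}->{5,6,9}
Constraint 2 (W != Z) on D(W)={5,6,9} D(Z)={3,4,6,7,8,10}: no change
So after constraint 2: D(W) = {5,6,9}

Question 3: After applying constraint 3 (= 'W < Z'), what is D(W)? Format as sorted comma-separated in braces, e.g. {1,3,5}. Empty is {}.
Answer: {5,6,9}

Derivation:
Constraint 1 (Y < W) on D(Y)={3,4,5,6,7,8} D(W)={3,5,6,9}: W {3,5,6,9}->{5,6,9}
Constraint 2 (W != Z) on D(W)={5,6,9} D(Z)={3,4,6,7,8,10}: no change
Constraint 3 (W < Z) on D(W)={5,6,9} D(Z)={3,4,6,7,8,10}: Z {3,4,6,7,8,10}->{6,7,8,10}
So after constraint 3: D(W) = {5,6,9}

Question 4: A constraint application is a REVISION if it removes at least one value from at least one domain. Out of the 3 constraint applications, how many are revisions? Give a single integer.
Answer: 2

Derivation:
Constraint 1 (Y < W) on D(Y)={3,4,5,6,7,8} D(W)={3,5,6,9}: W {3,5,6,9}->{5,6,9} => REVISION
Constraint 2 (W != Z) on D(W)={5,6,9} D(Z)={3,4,6,7,8,10}: no change => not a revision
Constraint 3 (W < Z) on D(W)={5,6,9} D(Z)={3,4,6,7,8,10}: Z {3,4,6,7,8,10}->{6,7,8,10} => REVISION
Total revisions = 2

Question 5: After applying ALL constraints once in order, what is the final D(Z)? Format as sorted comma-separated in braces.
Constraint 1 (Y < W) on D(Y)={3,4,5,6,7,8} D(W)={3,5,6,9}: W {3,5,6,9}->{5,6,9}
Constraint 2 (W != Z) on D(W)={5,6,9} D(Z)={3,4,6,7,8,10}: no change
Constraint 3 (W < Z) on D(W)={5,6,9} D(Z)={3,4,6,7,8,10}: Z {3,4,6,7,8,10}->{6,7,8,10}
So after all 3 constraints: D(Z) = {6,7,8,10}

Answer: {6,7,8,10}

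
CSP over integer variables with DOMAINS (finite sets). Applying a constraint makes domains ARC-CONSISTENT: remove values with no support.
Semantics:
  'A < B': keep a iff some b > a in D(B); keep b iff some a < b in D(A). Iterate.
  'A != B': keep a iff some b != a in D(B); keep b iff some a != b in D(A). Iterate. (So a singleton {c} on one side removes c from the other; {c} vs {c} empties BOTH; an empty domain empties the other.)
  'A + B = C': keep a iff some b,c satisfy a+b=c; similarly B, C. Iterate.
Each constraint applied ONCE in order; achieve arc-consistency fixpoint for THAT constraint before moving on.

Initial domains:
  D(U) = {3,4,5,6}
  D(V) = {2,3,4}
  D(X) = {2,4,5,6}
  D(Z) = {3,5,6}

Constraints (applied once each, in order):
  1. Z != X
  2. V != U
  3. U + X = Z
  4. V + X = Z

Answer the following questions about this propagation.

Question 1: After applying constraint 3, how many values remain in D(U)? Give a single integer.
Answer: 2

Derivation:
Constraint 1 (Z != X) on D(Z)={3,5,6} D(X)={2,4,5,6}: no change
Constraint 2 (V != U) on D(V)={2,3,4} D(U)={3,4,5,6}: no change
Constraint 3 (U + X = Z) on D(U)={3,4,5,6} D(X)={2,4,5,6} D(Z)={3,5,6}: U {3,4,5,6}->{3,4}; X {2,4,5,6}->{2}; Z {3,5,6}->{5,6}
So after constraint 3: D(U)={3,4}, size = 2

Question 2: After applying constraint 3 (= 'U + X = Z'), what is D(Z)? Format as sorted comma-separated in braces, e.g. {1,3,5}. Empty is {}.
Answer: {5,6}

Derivation:
Constraint 1 (Z != X) on D(Z)={3,5,6} D(X)={2,4,5,6}: no change
Constraint 2 (V != U) on D(V)={2,3,4} D(U)={3,4,5,6}: no change
Constraint 3 (U + X = Z) on D(U)={3,4,5,6} D(X)={2,4,5,6} D(Z)={3,5,6}: U {3,4,5,6}->{3,4}; X {2,4,5,6}->{2}; Z {3,5,6}->{5,6}
So after constraint 3: D(Z) = {5,6}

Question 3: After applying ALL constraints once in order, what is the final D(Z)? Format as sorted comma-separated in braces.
Constraint 1 (Z != X) on D(Z)={3,5,6} D(X)={2,4,5,6}: no change
Constraint 2 (V != U) on D(V)={2,3,4} D(U)={3,4,5,6}: no change
Constraint 3 (U + X = Z) on D(U)={3,4,5,6} D(X)={2,4,5,6} D(Z)={3,5,6}: U {3,4,5,6}->{3,4}; X {2,4,5,6}->{2}; Z {3,5,6}->{5,6}
Constraint 4 (V + X = Z) on D(V)={2,3,4} D(X)={2} D(Z)={5,6}: V {2,3,4}->{3,4}
So after all 4 constraints: D(Z) = {5,6}

Answer: {5,6}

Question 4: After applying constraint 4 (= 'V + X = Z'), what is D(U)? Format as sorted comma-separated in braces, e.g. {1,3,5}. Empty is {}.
Constraint 1 (Z != X) on D(Z)={3,5,6} D(X)={2,4,5,6}: no change
Constraint 2 (V != U) on D(V)={2,3,4} D(U)={3,4,5,6}: no change
Constraint 3 (U + X = Z) on D(U)={3,4,5,6} D(X)={2,4,5,6} D(Z)={3,5,6}: U {3,4,5,6}->{3,4}; X {2,4,5,6}->{2}; Z {3,5,6}->{5,6}
Constraint 4 (V + X = Z) on D(V)={2,3,4} D(X)={2} D(Z)={5,6}: V {2,3,4}->{3,4}
So after constraint 4: D(U) = {3,4}

Answer: {3,4}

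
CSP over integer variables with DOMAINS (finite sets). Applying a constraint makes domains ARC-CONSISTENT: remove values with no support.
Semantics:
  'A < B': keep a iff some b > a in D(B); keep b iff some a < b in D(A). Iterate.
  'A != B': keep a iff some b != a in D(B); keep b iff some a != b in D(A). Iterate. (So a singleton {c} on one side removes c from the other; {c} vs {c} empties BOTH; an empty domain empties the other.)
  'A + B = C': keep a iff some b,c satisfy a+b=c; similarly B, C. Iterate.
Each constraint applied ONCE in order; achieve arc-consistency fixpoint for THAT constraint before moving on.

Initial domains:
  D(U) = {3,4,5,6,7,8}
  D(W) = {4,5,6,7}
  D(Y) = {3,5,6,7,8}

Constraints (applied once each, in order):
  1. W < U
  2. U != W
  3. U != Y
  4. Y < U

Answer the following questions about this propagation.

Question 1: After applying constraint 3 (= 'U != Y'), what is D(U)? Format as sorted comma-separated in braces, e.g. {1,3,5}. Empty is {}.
Answer: {5,6,7,8}

Derivation:
Constraint 1 (W < U) on D(W)={4,5,6,7} D(U)={3,4,5,6,7,8}: U {3,4,5,6,7,8}->{5,6,7,8}
Constraint 2 (U != W) on D(U)={5,6,7,8} D(W)={4,5,6,7}: no change
Constraint 3 (U != Y) on D(U)={5,6,7,8} D(Y)={3,5,6,7,8}: no change
So after constraint 3: D(U) = {5,6,7,8}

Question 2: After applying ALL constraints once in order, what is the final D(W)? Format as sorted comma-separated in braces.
Constraint 1 (W < U) on D(W)={4,5,6,7} D(U)={3,4,5,6,7,8}: U {3,4,5,6,7,8}->{5,6,7,8}
Constraint 2 (U != W) on D(U)={5,6,7,8} D(W)={4,5,6,7}: no change
Constraint 3 (U != Y) on D(U)={5,6,7,8} D(Y)={3,5,6,7,8}: no change
Constraint 4 (Y < U) on D(Y)={3,5,6,7,8} D(U)={5,6,7,8}: Y {3,5,6,7,8}->{3,5,6,7}
So after all 4 constraints: D(W) = {4,5,6,7}

Answer: {4,5,6,7}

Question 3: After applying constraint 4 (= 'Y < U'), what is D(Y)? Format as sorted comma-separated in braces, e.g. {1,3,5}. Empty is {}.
Answer: {3,5,6,7}

Derivation:
Constraint 1 (W < U) on D(W)={4,5,6,7} D(U)={3,4,5,6,7,8}: U {3,4,5,6,7,8}->{5,6,7,8}
Constraint 2 (U != W) on D(U)={5,6,7,8} D(W)={4,5,6,7}: no change
Constraint 3 (U != Y) on D(U)={5,6,7,8} D(Y)={3,5,6,7,8}: no change
Constraint 4 (Y < U) on D(Y)={3,5,6,7,8} D(U)={5,6,7,8}: Y {3,5,6,7,8}->{3,5,6,7}
So after constraint 4: D(Y) = {3,5,6,7}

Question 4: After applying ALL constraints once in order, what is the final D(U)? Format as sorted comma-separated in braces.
Constraint 1 (W < U) on D(W)={4,5,6,7} D(U)={3,4,5,6,7,8}: U {3,4,5,6,7,8}->{5,6,7,8}
Constraint 2 (U != W) on D(U)={5,6,7,8} D(W)={4,5,6,7}: no change
Constraint 3 (U != Y) on D(U)={5,6,7,8} D(Y)={3,5,6,7,8}: no change
Constraint 4 (Y < U) on D(Y)={3,5,6,7,8} D(U)={5,6,7,8}: Y {3,5,6,7,8}->{3,5,6,7}
So after all 4 constraints: D(U) = {5,6,7,8}

Answer: {5,6,7,8}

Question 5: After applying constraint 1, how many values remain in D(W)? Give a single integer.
Answer: 4

Derivation:
Constraint 1 (W < U) on D(W)={4,5,6,7} D(U)={3,4,5,6,7,8}: U {3,4,5,6,7,8}->{5,6,7,8}
So after constraint 1: D(W)={4,5,6,7}, size = 4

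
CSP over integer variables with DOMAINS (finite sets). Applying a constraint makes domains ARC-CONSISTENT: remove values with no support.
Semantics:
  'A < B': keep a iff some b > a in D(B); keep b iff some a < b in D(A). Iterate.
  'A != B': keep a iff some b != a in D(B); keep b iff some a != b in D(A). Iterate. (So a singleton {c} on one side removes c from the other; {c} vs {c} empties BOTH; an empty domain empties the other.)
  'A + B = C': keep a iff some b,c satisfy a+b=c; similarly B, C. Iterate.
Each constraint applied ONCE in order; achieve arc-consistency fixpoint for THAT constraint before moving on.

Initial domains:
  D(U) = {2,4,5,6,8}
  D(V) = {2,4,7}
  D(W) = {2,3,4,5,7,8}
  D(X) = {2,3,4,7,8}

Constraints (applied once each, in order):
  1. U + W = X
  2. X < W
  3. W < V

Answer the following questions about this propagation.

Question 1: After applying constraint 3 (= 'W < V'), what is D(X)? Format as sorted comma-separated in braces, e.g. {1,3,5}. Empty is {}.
Constraint 1 (U + W = X) on D(U)={2,4,5,6,8} D(W)={2,3,4,5,7,8} D(X)={2,3,4,7,8}: U {2,4,5,6,8}->{2,4,5,6}; W {2,3,4,5,7,8}->{2,3,4,5}; X {2,3,4,7,8}->{4,7,8}
Constraint 2 (X < W) on D(X)={4,7,8} D(W)={2,3,4,5}: X {4,7,8}->{4}; W {2,3,4,5}->{5}
Constraint 3 (W < V) on D(W)={5} D(V)={2,4,7}: V {2,4,7}->{7}
So after constraint 3: D(X) = {4}

Answer: {4}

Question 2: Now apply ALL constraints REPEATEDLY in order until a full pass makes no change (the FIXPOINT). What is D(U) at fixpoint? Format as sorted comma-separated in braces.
Answer: {}

Derivation:
pass 0 (initial): D(U)={2,4,5,6,8}
pass 1: U {2,4,5,6,8}->{2,4,5,6}; V {2,4,7}->{7}; W {2,3,4,5,7,8}->{5}; X {2,3,4,7,8}->{4}
pass 2: U {2,4,5,6}->{}; V {7}->{}; W {5}->{}; X {4}->{}
pass 3: no change
Fixpoint after 3 passes: D(U) = {}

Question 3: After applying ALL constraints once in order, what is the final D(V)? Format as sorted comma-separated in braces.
Answer: {7}

Derivation:
Constraint 1 (U + W = X) on D(U)={2,4,5,6,8} D(W)={2,3,4,5,7,8} D(X)={2,3,4,7,8}: U {2,4,5,6,8}->{2,4,5,6}; W {2,3,4,5,7,8}->{2,3,4,5}; X {2,3,4,7,8}->{4,7,8}
Constraint 2 (X < W) on D(X)={4,7,8} D(W)={2,3,4,5}: X {4,7,8}->{4}; W {2,3,4,5}->{5}
Constraint 3 (W < V) on D(W)={5} D(V)={2,4,7}: V {2,4,7}->{7}
So after all 3 constraints: D(V) = {7}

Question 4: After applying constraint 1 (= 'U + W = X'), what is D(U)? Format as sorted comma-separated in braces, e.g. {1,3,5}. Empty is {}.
Answer: {2,4,5,6}

Derivation:
Constraint 1 (U + W = X) on D(U)={2,4,5,6,8} D(W)={2,3,4,5,7,8} D(X)={2,3,4,7,8}: U {2,4,5,6,8}->{2,4,5,6}; W {2,3,4,5,7,8}->{2,3,4,5}; X {2,3,4,7,8}->{4,7,8}
So after constraint 1: D(U) = {2,4,5,6}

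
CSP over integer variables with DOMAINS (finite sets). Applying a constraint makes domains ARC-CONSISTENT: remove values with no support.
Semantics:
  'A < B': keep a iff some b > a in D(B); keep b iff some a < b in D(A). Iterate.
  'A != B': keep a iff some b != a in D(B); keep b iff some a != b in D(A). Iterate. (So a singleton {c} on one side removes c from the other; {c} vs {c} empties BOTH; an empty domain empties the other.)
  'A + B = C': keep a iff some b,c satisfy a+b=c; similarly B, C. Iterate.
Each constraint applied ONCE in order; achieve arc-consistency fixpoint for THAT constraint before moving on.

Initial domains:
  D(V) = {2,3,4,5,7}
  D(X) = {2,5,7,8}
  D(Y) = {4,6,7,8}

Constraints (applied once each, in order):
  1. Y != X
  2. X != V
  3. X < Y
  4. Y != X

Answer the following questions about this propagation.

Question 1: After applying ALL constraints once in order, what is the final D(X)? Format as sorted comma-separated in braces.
Answer: {2,5,7}

Derivation:
Constraint 1 (Y != X) on D(Y)={4,6,7,8} D(X)={2,5,7,8}: no change
Constraint 2 (X != V) on D(X)={2,5,7,8} D(V)={2,3,4,5,7}: no change
Constraint 3 (X < Y) on D(X)={2,5,7,8} D(Y)={4,6,7,8}: X {2,5,7,8}->{2,5,7}
Constraint 4 (Y != X) on D(Y)={4,6,7,8} D(X)={2,5,7}: no change
So after all 4 constraints: D(X) = {2,5,7}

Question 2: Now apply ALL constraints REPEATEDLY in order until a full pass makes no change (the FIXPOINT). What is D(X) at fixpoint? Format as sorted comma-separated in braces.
Answer: {2,5,7}

Derivation:
pass 0 (initial): D(X)={2,5,7,8}
pass 1: X {2,5,7,8}->{2,5,7}
pass 2: no change
Fixpoint after 2 passes: D(X) = {2,5,7}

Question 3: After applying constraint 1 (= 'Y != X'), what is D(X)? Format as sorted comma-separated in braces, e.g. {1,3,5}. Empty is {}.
Answer: {2,5,7,8}

Derivation:
Constraint 1 (Y != X) on D(Y)={4,6,7,8} D(X)={2,5,7,8}: no change
So after constraint 1: D(X) = {2,5,7,8}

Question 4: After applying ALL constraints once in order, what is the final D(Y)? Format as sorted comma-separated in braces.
Answer: {4,6,7,8}

Derivation:
Constraint 1 (Y != X) on D(Y)={4,6,7,8} D(X)={2,5,7,8}: no change
Constraint 2 (X != V) on D(X)={2,5,7,8} D(V)={2,3,4,5,7}: no change
Constraint 3 (X < Y) on D(X)={2,5,7,8} D(Y)={4,6,7,8}: X {2,5,7,8}->{2,5,7}
Constraint 4 (Y != X) on D(Y)={4,6,7,8} D(X)={2,5,7}: no change
So after all 4 constraints: D(Y) = {4,6,7,8}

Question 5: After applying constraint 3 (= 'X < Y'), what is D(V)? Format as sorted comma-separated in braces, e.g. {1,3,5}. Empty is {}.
Answer: {2,3,4,5,7}

Derivation:
Constraint 1 (Y != X) on D(Y)={4,6,7,8} D(X)={2,5,7,8}: no change
Constraint 2 (X != V) on D(X)={2,5,7,8} D(V)={2,3,4,5,7}: no change
Constraint 3 (X < Y) on D(X)={2,5,7,8} D(Y)={4,6,7,8}: X {2,5,7,8}->{2,5,7}
So after constraint 3: D(V) = {2,3,4,5,7}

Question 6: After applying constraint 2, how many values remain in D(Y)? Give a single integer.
Constraint 1 (Y != X) on D(Y)={4,6,7,8} D(X)={2,5,7,8}: no change
Constraint 2 (X != V) on D(X)={2,5,7,8} D(V)={2,3,4,5,7}: no change
So after constraint 2: D(Y)={4,6,7,8}, size = 4

Answer: 4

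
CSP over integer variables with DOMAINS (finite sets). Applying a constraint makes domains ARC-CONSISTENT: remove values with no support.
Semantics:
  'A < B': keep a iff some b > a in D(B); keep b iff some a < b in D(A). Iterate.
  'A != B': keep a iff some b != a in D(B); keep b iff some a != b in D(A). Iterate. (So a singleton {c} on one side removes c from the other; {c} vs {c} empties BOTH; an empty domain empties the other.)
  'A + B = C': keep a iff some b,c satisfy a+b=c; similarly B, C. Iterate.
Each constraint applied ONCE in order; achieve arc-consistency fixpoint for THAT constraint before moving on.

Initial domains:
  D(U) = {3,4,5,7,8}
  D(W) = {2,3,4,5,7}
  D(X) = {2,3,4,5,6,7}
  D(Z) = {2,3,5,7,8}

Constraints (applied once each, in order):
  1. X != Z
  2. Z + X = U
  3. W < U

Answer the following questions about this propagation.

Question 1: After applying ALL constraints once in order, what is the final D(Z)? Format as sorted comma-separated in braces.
Constraint 1 (X != Z) on D(X)={2,3,4,5,6,7} D(Z)={2,3,5,7,8}: no change
Constraint 2 (Z + X = U) on D(Z)={2,3,5,7,8} D(X)={2,3,4,5,6,7} D(U)={3,4,5,7,8}: Z {2,3,5,7,8}->{2,3,5}; X {2,3,4,5,6,7}->{2,3,4,5,6}; U {3,4,5,7,8}->{4,5,7,8}
Constraint 3 (W < U) on D(W)={2,3,4,5,7} D(U)={4,5,7,8}: no change
So after all 3 constraints: D(Z) = {2,3,5}

Answer: {2,3,5}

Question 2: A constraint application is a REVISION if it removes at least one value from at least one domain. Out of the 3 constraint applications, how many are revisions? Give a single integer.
Constraint 1 (X != Z) on D(X)={2,3,4,5,6,7} D(Z)={2,3,5,7,8}: no change => not a revision
Constraint 2 (Z + X = U) on D(Z)={2,3,5,7,8} D(X)={2,3,4,5,6,7} D(U)={3,4,5,7,8}: Z {2,3,5,7,8}->{2,3,5}; X {2,3,4,5,6,7}->{2,3,4,5,6}; U {3,4,5,7,8}->{4,5,7,8} => REVISION
Constraint 3 (W < U) on D(W)={2,3,4,5,7} D(U)={4,5,7,8}: no change => not a revision
Total revisions = 1

Answer: 1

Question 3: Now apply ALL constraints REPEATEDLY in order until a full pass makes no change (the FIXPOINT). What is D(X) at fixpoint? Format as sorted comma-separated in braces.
Answer: {2,3,4,5,6}

Derivation:
pass 0 (initial): D(X)={2,3,4,5,6,7}
pass 1: U {3,4,5,7,8}->{4,5,7,8}; X {2,3,4,5,6,7}->{2,3,4,5,6}; Z {2,3,5,7,8}->{2,3,5}
pass 2: no change
Fixpoint after 2 passes: D(X) = {2,3,4,5,6}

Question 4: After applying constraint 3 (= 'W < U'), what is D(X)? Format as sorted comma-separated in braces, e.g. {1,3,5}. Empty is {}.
Answer: {2,3,4,5,6}

Derivation:
Constraint 1 (X != Z) on D(X)={2,3,4,5,6,7} D(Z)={2,3,5,7,8}: no change
Constraint 2 (Z + X = U) on D(Z)={2,3,5,7,8} D(X)={2,3,4,5,6,7} D(U)={3,4,5,7,8}: Z {2,3,5,7,8}->{2,3,5}; X {2,3,4,5,6,7}->{2,3,4,5,6}; U {3,4,5,7,8}->{4,5,7,8}
Constraint 3 (W < U) on D(W)={2,3,4,5,7} D(U)={4,5,7,8}: no change
So after constraint 3: D(X) = {2,3,4,5,6}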